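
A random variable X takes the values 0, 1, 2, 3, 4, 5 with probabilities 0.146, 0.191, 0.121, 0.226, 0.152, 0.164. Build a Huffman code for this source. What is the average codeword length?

2.583 bits/symbol

Repeatedly combine the two least-probable nodes; the expected code length is the sum of the merged weights.
merge 121/1000 + 73/500 → 267/1000
merge 19/125 + 41/250 → 79/250
merge 191/1000 + 113/500 → 417/1000
merge 267/1000 + 79/250 → 583/1000
merge 417/1000 + 583/1000 → 1
L = 267/1000 + 79/250 + 417/1000 + 583/1000 + 1 = 2583/1000 = 2.583 bits/symbol.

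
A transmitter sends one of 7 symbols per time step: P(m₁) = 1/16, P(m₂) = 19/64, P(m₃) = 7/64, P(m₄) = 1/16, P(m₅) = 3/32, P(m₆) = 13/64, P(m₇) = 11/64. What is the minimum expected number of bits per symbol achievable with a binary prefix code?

2.625 bits/symbol

Repeatedly combine the two least-probable nodes; the expected code length is the sum of the merged weights.
merge 1/16 + 1/16 → 1/8
merge 3/32 + 7/64 → 13/64
merge 1/8 + 11/64 → 19/64
merge 13/64 + 13/64 → 13/32
merge 19/64 + 19/64 → 19/32
merge 13/32 + 19/32 → 1
L = 1/8 + 13/64 + 19/64 + 13/32 + 19/32 + 1 = 21/8 = 2.625 bits/symbol.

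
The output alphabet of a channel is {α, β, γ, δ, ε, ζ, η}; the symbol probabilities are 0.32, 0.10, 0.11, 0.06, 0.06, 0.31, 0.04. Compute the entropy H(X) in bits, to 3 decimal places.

H = −Σ pᵢ log₂ pᵢ.
−0.32·log₂(0.32) = 0.5260
−0.10·log₂(0.10) = 0.3322
−0.11·log₂(0.11) = 0.3503
−0.06·log₂(0.06) = 0.2435
−0.06·log₂(0.06) = 0.2435
−0.31·log₂(0.31) = 0.5238
−0.04·log₂(0.04) = 0.1858
Sum ≈ 2.4051 → 2.405 bits.

2.405 bits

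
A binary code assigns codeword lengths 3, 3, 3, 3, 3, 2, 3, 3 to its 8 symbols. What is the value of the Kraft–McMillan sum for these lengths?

With common denominator 2^3 = 8: Σ 2^(−ℓᵢ) = 1/8 + 1/8 + 1/8 + 1/8 + 1/8 + 2/8 + 1/8 + 1/8 = 9/8 = 1.125.

1.125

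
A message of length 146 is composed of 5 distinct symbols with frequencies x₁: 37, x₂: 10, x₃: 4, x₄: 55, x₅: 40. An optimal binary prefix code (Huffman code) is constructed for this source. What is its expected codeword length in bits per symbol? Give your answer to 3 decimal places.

2.068 bits/symbol

Probabilities are the counts divided by 146.
Repeatedly combine the two least-probable nodes; the expected code length is the sum of the merged weights.
merge 2/73 + 5/73 → 7/73
merge 7/73 + 37/146 → 51/146
merge 20/73 + 51/146 → 91/146
merge 55/146 + 91/146 → 1
L = 7/73 + 51/146 + 91/146 + 1 = 151/73 ≈ 2.068 bits/symbol.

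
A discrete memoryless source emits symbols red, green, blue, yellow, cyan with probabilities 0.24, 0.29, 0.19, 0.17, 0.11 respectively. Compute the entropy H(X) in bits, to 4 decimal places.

2.2521 bits

H = −Σ pᵢ log₂ pᵢ.
−0.24·log₂(0.24) = 0.4941
−0.29·log₂(0.29) = 0.5179
−0.19·log₂(0.19) = 0.4552
−0.17·log₂(0.17) = 0.4346
−0.11·log₂(0.11) = 0.3503
Sum ≈ 2.2521 → 2.2521 bits.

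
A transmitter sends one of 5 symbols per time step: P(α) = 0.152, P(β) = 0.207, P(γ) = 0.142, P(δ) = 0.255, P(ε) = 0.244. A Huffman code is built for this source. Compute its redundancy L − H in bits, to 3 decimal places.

0.011 bits

Entropy H = −Σ p log₂ p ≈ 2.2826 bits.
Huffman merges: 71/500+19/125→147/500; 207/1000+61/250→451/1000; 51/200+147/500→549/1000; 451/1000+549/1000→1. L = 1147/500 ≈ 2.2940.
L − H = 2.2940 − 2.2826 = 0.011 bits.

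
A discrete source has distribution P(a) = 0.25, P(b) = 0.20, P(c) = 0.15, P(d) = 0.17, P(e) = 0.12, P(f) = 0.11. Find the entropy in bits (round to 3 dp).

2.527 bits

H = −Σ pᵢ log₂ pᵢ.
−0.25·log₂(0.25) = 0.5000
−0.20·log₂(0.20) = 0.4644
−0.15·log₂(0.15) = 0.4105
−0.17·log₂(0.17) = 0.4346
−0.12·log₂(0.12) = 0.3671
−0.11·log₂(0.11) = 0.3503
Sum ≈ 2.5269 → 2.527 bits.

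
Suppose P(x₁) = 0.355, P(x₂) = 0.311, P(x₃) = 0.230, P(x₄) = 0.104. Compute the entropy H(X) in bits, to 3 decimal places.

1.882 bits

H = −Σ pᵢ log₂ pᵢ.
−0.355·log₂(0.355) = 0.5304
−0.311·log₂(0.311) = 0.5240
−0.230·log₂(0.230) = 0.4877
−0.104·log₂(0.104) = 0.3396
Sum ≈ 1.8817 → 1.882 bits.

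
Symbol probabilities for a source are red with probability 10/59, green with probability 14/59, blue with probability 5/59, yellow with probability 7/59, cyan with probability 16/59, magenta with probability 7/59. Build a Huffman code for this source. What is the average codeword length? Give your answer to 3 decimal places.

Repeatedly combine the two least-probable nodes; the expected code length is the sum of the merged weights.
merge 5/59 + 7/59 → 12/59
merge 7/59 + 10/59 → 17/59
merge 12/59 + 14/59 → 26/59
merge 16/59 + 17/59 → 33/59
merge 26/59 + 33/59 → 1
L = 12/59 + 17/59 + 26/59 + 33/59 + 1 = 147/59 ≈ 2.492 bits/symbol.

2.492 bits/symbol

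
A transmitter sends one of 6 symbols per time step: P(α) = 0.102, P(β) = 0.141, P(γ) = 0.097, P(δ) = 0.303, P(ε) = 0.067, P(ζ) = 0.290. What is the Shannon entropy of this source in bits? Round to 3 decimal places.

2.362 bits

H = −Σ pᵢ log₂ pᵢ.
−0.102·log₂(0.102) = 0.3359
−0.141·log₂(0.141) = 0.3985
−0.097·log₂(0.097) = 0.3265
−0.303·log₂(0.303) = 0.5220
−0.067·log₂(0.067) = 0.2613
−0.290·log₂(0.290) = 0.5179
Sum ≈ 2.3620 → 2.362 bits.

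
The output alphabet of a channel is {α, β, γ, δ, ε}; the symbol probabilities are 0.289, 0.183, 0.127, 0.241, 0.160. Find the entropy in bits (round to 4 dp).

2.2618 bits

H = −Σ pᵢ log₂ pᵢ.
−0.289·log₂(0.289) = 0.5176
−0.183·log₂(0.183) = 0.4484
−0.127·log₂(0.127) = 0.3781
−0.241·log₂(0.241) = 0.4947
−0.160·log₂(0.160) = 0.4230
Sum ≈ 2.2618 → 2.2618 bits.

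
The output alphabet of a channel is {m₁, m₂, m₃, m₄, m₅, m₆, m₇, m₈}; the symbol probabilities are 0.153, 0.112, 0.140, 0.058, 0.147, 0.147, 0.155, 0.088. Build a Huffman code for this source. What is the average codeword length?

Repeatedly combine the two least-probable nodes; the expected code length is the sum of the merged weights.
merge 29/500 + 11/125 → 73/500
merge 14/125 + 7/50 → 63/250
merge 73/500 + 147/1000 → 293/1000
merge 147/1000 + 153/1000 → 3/10
merge 31/200 + 63/250 → 407/1000
merge 293/1000 + 3/10 → 593/1000
merge 407/1000 + 593/1000 → 1
L = 73/500 + 63/250 + 293/1000 + 3/10 + 407/1000 + 593/1000 + 1 = 2991/1000 = 2.991 bits/symbol.

2.991 bits/symbol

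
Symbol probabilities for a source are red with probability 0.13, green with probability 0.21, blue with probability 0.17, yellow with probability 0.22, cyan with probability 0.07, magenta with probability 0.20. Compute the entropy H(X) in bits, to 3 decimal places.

H = −Σ pᵢ log₂ pᵢ.
−0.13·log₂(0.13) = 0.3826
−0.21·log₂(0.21) = 0.4728
−0.17·log₂(0.17) = 0.4346
−0.22·log₂(0.22) = 0.4806
−0.07·log₂(0.07) = 0.2686
−0.20·log₂(0.20) = 0.4644
Sum ≈ 2.5036 → 2.504 bits.

2.504 bits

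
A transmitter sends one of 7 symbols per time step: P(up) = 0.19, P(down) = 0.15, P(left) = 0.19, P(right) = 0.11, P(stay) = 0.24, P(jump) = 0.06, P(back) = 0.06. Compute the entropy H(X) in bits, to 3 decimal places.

H = −Σ pᵢ log₂ pᵢ.
−0.19·log₂(0.19) = 0.4552
−0.15·log₂(0.15) = 0.4105
−0.19·log₂(0.19) = 0.4552
−0.11·log₂(0.11) = 0.3503
−0.24·log₂(0.24) = 0.4941
−0.06·log₂(0.06) = 0.2435
−0.06·log₂(0.06) = 0.2435
Sum ≈ 2.6525 → 2.652 bits.

2.652 bits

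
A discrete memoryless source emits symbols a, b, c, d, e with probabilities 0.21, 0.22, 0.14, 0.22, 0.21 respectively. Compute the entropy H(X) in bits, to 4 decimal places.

H = −Σ pᵢ log₂ pᵢ.
−0.21·log₂(0.21) = 0.4728
−0.22·log₂(0.22) = 0.4806
−0.14·log₂(0.14) = 0.3971
−0.22·log₂(0.22) = 0.4806
−0.21·log₂(0.21) = 0.4728
Sum ≈ 2.3039 → 2.3039 bits.

2.3039 bits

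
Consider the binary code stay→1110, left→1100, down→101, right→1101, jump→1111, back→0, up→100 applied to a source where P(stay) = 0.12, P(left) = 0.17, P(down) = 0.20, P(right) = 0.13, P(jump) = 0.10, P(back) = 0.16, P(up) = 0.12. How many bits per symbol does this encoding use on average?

L̄ = Σ pᵢ·ℓᵢ = 0.12·4 + 0.17·4 + 0.20·3 + 0.13·4 + 0.10·4 + 0.16·1 + 0.12·3 = 3.2 bits/symbol.

3.2 bits/symbol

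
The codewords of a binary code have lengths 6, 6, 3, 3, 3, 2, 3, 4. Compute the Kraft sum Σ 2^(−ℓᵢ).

With common denominator 2^6 = 64: Σ 2^(−ℓᵢ) = 1/64 + 1/64 + 8/64 + 8/64 + 8/64 + 16/64 + 8/64 + 4/64 = 54/64 = 0.84375.

0.84375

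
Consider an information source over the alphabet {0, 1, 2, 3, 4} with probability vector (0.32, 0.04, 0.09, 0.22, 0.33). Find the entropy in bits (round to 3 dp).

2.033 bits

H = −Σ pᵢ log₂ pᵢ.
−0.32·log₂(0.32) = 0.5260
−0.04·log₂(0.04) = 0.1858
−0.09·log₂(0.09) = 0.3127
−0.22·log₂(0.22) = 0.4806
−0.33·log₂(0.33) = 0.5278
Sum ≈ 2.0328 → 2.033 bits.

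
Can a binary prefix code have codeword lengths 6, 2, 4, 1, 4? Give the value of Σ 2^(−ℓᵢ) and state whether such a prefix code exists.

With common denominator 2^6 = 64: Σ 2^(−ℓᵢ) = 1/64 + 16/64 + 4/64 + 32/64 + 4/64 = 57/64 = 0.890625.
Kraft's inequality requires Σ ≤ 1; here Σ = 0.890625 ≤ 1, so such a prefix code exists.

0.890625; yes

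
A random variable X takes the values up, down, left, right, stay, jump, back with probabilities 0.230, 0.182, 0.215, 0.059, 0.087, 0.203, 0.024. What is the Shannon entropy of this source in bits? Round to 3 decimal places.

H = −Σ pᵢ log₂ pᵢ.
−0.230·log₂(0.230) = 0.4877
−0.182·log₂(0.182) = 0.4474
−0.215·log₂(0.215) = 0.4768
−0.059·log₂(0.059) = 0.2409
−0.087·log₂(0.087) = 0.3065
−0.203·log₂(0.203) = 0.4670
−0.024·log₂(0.024) = 0.1291
Sum ≈ 2.5553 → 2.555 bits.

2.555 bits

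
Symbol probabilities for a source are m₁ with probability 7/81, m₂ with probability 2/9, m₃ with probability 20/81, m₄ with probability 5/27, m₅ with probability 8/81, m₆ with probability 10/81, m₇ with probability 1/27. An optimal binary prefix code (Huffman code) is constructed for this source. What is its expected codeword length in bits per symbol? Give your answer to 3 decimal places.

Repeatedly combine the two least-probable nodes; the expected code length is the sum of the merged weights.
merge 1/27 + 7/81 → 10/81
merge 8/81 + 10/81 → 2/9
merge 10/81 + 5/27 → 25/81
merge 2/9 + 2/9 → 4/9
merge 20/81 + 25/81 → 5/9
merge 4/9 + 5/9 → 1
L = 10/81 + 2/9 + 25/81 + 4/9 + 5/9 + 1 = 215/81 ≈ 2.654 bits/symbol.

2.654 bits/symbol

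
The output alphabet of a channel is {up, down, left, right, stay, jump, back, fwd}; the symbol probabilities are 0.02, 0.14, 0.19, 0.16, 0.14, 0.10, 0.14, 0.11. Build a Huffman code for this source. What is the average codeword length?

2.93 bits/symbol

Repeatedly combine the two least-probable nodes; the expected code length is the sum of the merged weights.
merge 1/50 + 1/10 → 3/25
merge 11/100 + 3/25 → 23/100
merge 7/50 + 7/50 → 7/25
merge 7/50 + 4/25 → 3/10
merge 19/100 + 23/100 → 21/50
merge 7/25 + 3/10 → 29/50
merge 21/50 + 29/50 → 1
L = 3/25 + 23/100 + 7/25 + 3/10 + 21/50 + 29/50 + 1 = 293/100 = 2.93 bits/symbol.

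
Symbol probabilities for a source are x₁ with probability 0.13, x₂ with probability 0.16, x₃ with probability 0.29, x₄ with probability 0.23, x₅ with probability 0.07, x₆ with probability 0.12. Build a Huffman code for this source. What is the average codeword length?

2.48 bits/symbol

Repeatedly combine the two least-probable nodes; the expected code length is the sum of the merged weights.
merge 7/100 + 3/25 → 19/100
merge 13/100 + 4/25 → 29/100
merge 19/100 + 23/100 → 21/50
merge 29/100 + 29/100 → 29/50
merge 21/50 + 29/50 → 1
L = 19/100 + 29/100 + 21/50 + 29/50 + 1 = 62/25 = 2.48 bits/symbol.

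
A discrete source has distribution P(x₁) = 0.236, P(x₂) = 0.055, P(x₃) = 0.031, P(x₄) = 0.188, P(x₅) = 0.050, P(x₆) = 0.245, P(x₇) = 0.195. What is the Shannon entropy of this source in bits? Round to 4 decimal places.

2.5036 bits

H = −Σ pᵢ log₂ pᵢ.
−0.236·log₂(0.236) = 0.4916
−0.055·log₂(0.055) = 0.2301
−0.031·log₂(0.031) = 0.1554
−0.188·log₂(0.188) = 0.4533
−0.050·log₂(0.050) = 0.2161
−0.245·log₂(0.245) = 0.4971
−0.195·log₂(0.195) = 0.4599
Sum ≈ 2.5036 → 2.5036 bits.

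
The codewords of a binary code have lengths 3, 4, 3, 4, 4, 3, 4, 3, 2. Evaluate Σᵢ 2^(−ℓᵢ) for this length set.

With common denominator 2^4 = 16: Σ 2^(−ℓᵢ) = 2/16 + 1/16 + 2/16 + 1/16 + 1/16 + 2/16 + 1/16 + 2/16 + 4/16 = 16/16 = 1.

1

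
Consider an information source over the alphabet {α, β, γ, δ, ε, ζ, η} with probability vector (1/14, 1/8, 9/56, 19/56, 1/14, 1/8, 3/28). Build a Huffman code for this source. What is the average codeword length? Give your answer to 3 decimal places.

2.643 bits/symbol

Repeatedly combine the two least-probable nodes; the expected code length is the sum of the merged weights.
merge 1/14 + 1/14 → 1/7
merge 3/28 + 1/8 → 13/56
merge 1/8 + 1/7 → 15/56
merge 9/56 + 13/56 → 11/28
merge 15/56 + 19/56 → 17/28
merge 11/28 + 17/28 → 1
L = 1/7 + 13/56 + 15/56 + 11/28 + 17/28 + 1 = 37/14 ≈ 2.643 bits/symbol.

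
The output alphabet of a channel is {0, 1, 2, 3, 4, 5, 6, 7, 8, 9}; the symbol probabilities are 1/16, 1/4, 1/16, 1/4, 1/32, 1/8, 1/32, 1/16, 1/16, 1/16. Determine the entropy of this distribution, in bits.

2.9375 bits

Each probability is a power of 1/2, so log₂(1/p) is an integer.
H = Σ p·log₂(1/p) = 1/16·4 + 1/4·2 + 1/16·4 + 1/4·2 + 1/32·5 + 1/8·3 + 1/32·5 + 1/16·4 + 1/16·4 + 1/16·4 = 2.9375 bits.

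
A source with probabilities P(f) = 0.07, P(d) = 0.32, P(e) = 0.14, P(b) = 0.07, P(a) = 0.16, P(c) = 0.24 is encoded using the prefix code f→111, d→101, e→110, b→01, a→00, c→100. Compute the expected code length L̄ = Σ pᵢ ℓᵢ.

L̄ = Σ pᵢ·ℓᵢ = 0.07·3 + 0.32·3 + 0.14·3 + 0.07·2 + 0.16·2 + 0.24·3 = 2.77 bits/symbol.

2.77 bits/symbol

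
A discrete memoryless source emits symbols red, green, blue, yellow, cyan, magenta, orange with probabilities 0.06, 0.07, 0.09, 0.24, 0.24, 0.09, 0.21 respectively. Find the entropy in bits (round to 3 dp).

2.598 bits

H = −Σ pᵢ log₂ pᵢ.
−0.06·log₂(0.06) = 0.2435
−0.07·log₂(0.07) = 0.2686
−0.09·log₂(0.09) = 0.3127
−0.24·log₂(0.24) = 0.4941
−0.24·log₂(0.24) = 0.4941
−0.09·log₂(0.09) = 0.3127
−0.21·log₂(0.21) = 0.4728
Sum ≈ 2.5985 → 2.598 bits.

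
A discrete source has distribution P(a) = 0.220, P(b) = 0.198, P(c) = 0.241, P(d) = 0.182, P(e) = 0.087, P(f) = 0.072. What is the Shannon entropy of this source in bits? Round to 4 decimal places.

H = −Σ pᵢ log₂ pᵢ.
−0.220·log₂(0.220) = 0.4806
−0.198·log₂(0.198) = 0.4626
−0.241·log₂(0.241) = 0.4947
−0.182·log₂(0.182) = 0.4474
−0.087·log₂(0.087) = 0.3065
−0.072·log₂(0.072) = 0.2733
Sum ≈ 2.4651 → 2.4651 bits.

2.4651 bits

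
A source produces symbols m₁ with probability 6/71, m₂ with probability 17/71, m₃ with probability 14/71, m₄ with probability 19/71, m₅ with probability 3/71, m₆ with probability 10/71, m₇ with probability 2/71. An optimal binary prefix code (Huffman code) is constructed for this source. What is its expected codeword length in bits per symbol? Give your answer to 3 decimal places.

Repeatedly combine the two least-probable nodes; the expected code length is the sum of the merged weights.
merge 2/71 + 3/71 → 5/71
merge 5/71 + 6/71 → 11/71
merge 10/71 + 11/71 → 21/71
merge 14/71 + 17/71 → 31/71
merge 19/71 + 21/71 → 40/71
merge 31/71 + 40/71 → 1
L = 5/71 + 11/71 + 21/71 + 31/71 + 40/71 + 1 = 179/71 ≈ 2.521 bits/symbol.

2.521 bits/symbol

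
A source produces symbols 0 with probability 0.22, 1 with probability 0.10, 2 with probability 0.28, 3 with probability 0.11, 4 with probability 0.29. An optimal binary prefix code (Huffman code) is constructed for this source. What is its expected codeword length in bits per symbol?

Repeatedly combine the two least-probable nodes; the expected code length is the sum of the merged weights.
merge 1/10 + 11/100 → 21/100
merge 21/100 + 11/50 → 43/100
merge 7/25 + 29/100 → 57/100
merge 43/100 + 57/100 → 1
L = 21/100 + 43/100 + 57/100 + 1 = 221/100 = 2.21 bits/symbol.

2.21 bits/symbol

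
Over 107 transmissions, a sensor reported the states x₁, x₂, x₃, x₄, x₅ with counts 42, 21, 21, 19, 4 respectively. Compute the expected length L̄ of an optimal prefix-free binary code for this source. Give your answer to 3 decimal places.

Probabilities are the counts divided by 107.
Repeatedly combine the two least-probable nodes; the expected code length is the sum of the merged weights.
merge 4/107 + 19/107 → 23/107
merge 21/107 + 21/107 → 42/107
merge 23/107 + 42/107 → 65/107
merge 42/107 + 65/107 → 1
L = 23/107 + 42/107 + 65/107 + 1 = 237/107 ≈ 2.215 bits/symbol.

2.215 bits/symbol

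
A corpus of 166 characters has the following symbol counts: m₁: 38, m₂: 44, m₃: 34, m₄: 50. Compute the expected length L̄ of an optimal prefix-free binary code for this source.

Probabilities are the counts divided by 166.
Repeatedly combine the two least-probable nodes; the expected code length is the sum of the merged weights.
merge 17/83 + 19/83 → 36/83
merge 22/83 + 25/83 → 47/83
merge 36/83 + 47/83 → 1
L = 36/83 + 47/83 + 1 = 2 bits/symbol.

2 bits/symbol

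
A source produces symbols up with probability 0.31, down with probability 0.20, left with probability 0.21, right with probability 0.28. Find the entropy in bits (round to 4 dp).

H = −Σ pᵢ log₂ pᵢ.
−0.31·log₂(0.31) = 0.5238
−0.20·log₂(0.20) = 0.4644
−0.21·log₂(0.21) = 0.4728
−0.28·log₂(0.28) = 0.5142
Sum ≈ 1.9752 → 1.9752 bits.

1.9752 bits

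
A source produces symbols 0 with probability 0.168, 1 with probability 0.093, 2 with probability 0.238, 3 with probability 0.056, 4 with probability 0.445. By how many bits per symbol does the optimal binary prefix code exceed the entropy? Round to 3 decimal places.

Entropy H = −Σ p log₂ p ≈ 1.9966 bits.
Huffman merges: 7/125+93/1000→149/1000; 149/1000+21/125→317/1000; 119/500+317/1000→111/200; 89/200+111/200→1. L = 2021/1000 ≈ 2.0210.
L − H = 2.0210 − 1.9966 = 0.024 bits.

0.024 bits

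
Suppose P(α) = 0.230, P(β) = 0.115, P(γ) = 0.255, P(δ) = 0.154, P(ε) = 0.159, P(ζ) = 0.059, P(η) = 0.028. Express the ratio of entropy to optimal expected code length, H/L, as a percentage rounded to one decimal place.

Entropy H = −Σ p log₂ p ≈ 2.5720 bits.
Huffman merges: 7/250+59/1000→87/1000; 87/1000+23/200→101/500; 77/500+159/1000→313/1000; 101/500+23/100→54/125; 51/200+313/1000→71/125; 54/125+71/125→1. L = 1301/500 ≈ 2.6020.
Efficiency = H/L = 2.5720/2.6020 = 98.8%.

98.8%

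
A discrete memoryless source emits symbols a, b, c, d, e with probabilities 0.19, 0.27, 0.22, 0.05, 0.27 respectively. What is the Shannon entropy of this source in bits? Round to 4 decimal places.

H = −Σ pᵢ log₂ pᵢ.
−0.19·log₂(0.19) = 0.4552
−0.27·log₂(0.27) = 0.5100
−0.22·log₂(0.22) = 0.4806
−0.05·log₂(0.05) = 0.2161
−0.27·log₂(0.27) = 0.5100
Sum ≈ 2.1719 → 2.1719 bits.

2.1719 bits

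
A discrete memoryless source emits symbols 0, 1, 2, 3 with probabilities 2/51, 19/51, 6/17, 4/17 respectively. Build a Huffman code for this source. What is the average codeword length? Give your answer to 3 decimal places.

Repeatedly combine the two least-probable nodes; the expected code length is the sum of the merged weights.
merge 2/51 + 4/17 → 14/51
merge 14/51 + 6/17 → 32/51
merge 19/51 + 32/51 → 1
L = 14/51 + 32/51 + 1 = 97/51 ≈ 1.902 bits/symbol.

1.902 bits/symbol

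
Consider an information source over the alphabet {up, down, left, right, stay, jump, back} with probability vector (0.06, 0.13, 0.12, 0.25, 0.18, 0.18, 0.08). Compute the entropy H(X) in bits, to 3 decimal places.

2.675 bits

H = −Σ pᵢ log₂ pᵢ.
−0.06·log₂(0.06) = 0.2435
−0.13·log₂(0.13) = 0.3826
−0.12·log₂(0.12) = 0.3671
−0.25·log₂(0.25) = 0.5000
−0.18·log₂(0.18) = 0.4453
−0.18·log₂(0.18) = 0.4453
−0.08·log₂(0.08) = 0.2915
Sum ≈ 2.6754 → 2.675 bits.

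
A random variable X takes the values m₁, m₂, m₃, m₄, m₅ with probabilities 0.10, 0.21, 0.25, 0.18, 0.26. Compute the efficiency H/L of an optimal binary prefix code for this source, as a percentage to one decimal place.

Entropy H = −Σ p log₂ p ≈ 2.2556 bits.
Huffman merges: 1/10+9/50→7/25; 21/100+1/4→23/50; 13/50+7/25→27/50; 23/50+27/50→1. L = 57/25 ≈ 2.2800.
Efficiency = H/L = 2.2556/2.2800 = 98.9%.

98.9%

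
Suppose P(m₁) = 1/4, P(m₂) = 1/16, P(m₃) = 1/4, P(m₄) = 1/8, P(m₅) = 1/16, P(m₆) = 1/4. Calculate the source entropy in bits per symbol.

2.375 bits

Each probability is a power of 1/2, so log₂(1/p) is an integer.
H = Σ p·log₂(1/p) = 1/4·2 + 1/16·4 + 1/4·2 + 1/8·3 + 1/16·4 + 1/4·2 = 2.375 bits.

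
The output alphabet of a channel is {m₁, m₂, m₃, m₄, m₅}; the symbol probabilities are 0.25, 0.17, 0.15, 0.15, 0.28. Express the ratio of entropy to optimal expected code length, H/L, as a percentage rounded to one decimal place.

Entropy H = −Σ p log₂ p ≈ 2.2699 bits.
Huffman merges: 3/20+3/20→3/10; 17/100+1/4→21/50; 7/25+3/10→29/50; 21/50+29/50→1. L = 23/10 ≈ 2.3000.
Efficiency = H/L = 2.2699/2.3000 = 98.7%.

98.7%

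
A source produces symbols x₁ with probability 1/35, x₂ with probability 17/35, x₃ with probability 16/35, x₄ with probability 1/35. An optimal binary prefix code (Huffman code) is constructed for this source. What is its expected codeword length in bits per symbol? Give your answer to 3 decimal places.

Repeatedly combine the two least-probable nodes; the expected code length is the sum of the merged weights.
merge 1/35 + 1/35 → 2/35
merge 2/35 + 16/35 → 18/35
merge 17/35 + 18/35 → 1
L = 2/35 + 18/35 + 1 = 11/7 ≈ 1.571 bits/symbol.

1.571 bits/symbol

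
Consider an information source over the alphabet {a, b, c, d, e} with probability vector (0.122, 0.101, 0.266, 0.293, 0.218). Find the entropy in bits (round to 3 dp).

H = −Σ pᵢ log₂ pᵢ.
−0.122·log₂(0.122) = 0.3703
−0.101·log₂(0.101) = 0.3341
−0.266·log₂(0.266) = 0.5082
−0.293·log₂(0.293) = 0.5189
−0.218·log₂(0.218) = 0.4791
Sum ≈ 2.2105 → 2.211 bits.

2.211 bits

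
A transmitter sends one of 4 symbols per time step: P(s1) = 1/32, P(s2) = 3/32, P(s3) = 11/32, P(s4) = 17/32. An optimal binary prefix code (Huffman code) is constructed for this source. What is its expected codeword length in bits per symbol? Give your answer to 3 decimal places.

Repeatedly combine the two least-probable nodes; the expected code length is the sum of the merged weights.
merge 1/32 + 3/32 → 1/8
merge 1/8 + 11/32 → 15/32
merge 15/32 + 17/32 → 1
L = 1/8 + 15/32 + 1 = 51/32 ≈ 1.594 bits/symbol.

1.594 bits/symbol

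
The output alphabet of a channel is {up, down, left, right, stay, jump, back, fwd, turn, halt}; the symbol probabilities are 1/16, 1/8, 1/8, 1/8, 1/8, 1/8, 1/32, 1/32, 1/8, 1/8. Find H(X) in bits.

3.1875 bits

Each probability is a power of 1/2, so log₂(1/p) is an integer.
H = Σ p·log₂(1/p) = 1/16·4 + 1/8·3 + 1/8·3 + 1/8·3 + 1/8·3 + 1/8·3 + 1/32·5 + 1/32·5 + 1/8·3 + 1/8·3 = 3.1875 bits.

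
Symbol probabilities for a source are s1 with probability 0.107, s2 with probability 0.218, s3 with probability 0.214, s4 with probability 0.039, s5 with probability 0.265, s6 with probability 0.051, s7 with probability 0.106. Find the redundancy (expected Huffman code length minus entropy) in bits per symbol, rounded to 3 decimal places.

Entropy H = −Σ p log₂ p ≈ 2.5525 bits.
Huffman merges: 39/1000+51/1000→9/100; 9/100+53/500→49/250; 107/1000+49/250→303/1000; 107/500+109/500→54/125; 53/200+303/1000→71/125; 54/125+71/125→1. L = 2589/1000 ≈ 2.5890.
L − H = 2.5890 − 2.5525 = 0.036 bits.

0.036 bits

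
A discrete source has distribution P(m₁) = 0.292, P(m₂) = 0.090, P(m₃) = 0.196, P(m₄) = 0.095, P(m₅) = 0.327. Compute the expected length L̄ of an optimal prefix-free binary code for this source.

Repeatedly combine the two least-probable nodes; the expected code length is the sum of the merged weights.
merge 9/100 + 19/200 → 37/200
merge 37/200 + 49/250 → 381/1000
merge 73/250 + 327/1000 → 619/1000
merge 381/1000 + 619/1000 → 1
L = 37/200 + 381/1000 + 619/1000 + 1 = 437/200 = 2.185 bits/symbol.

2.185 bits/symbol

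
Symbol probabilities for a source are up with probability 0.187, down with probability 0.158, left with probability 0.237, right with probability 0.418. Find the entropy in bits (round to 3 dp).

1.891 bits

H = −Σ pᵢ log₂ pᵢ.
−0.187·log₂(0.187) = 0.4523
−0.158·log₂(0.158) = 0.4206
−0.237·log₂(0.237) = 0.4923
−0.418·log₂(0.418) = 0.5260
Sum ≈ 1.8912 → 1.891 bits.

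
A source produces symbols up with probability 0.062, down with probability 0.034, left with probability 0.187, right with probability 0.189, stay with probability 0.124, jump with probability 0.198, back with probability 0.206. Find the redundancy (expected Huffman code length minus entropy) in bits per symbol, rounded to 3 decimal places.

0.065 bits

Entropy H = −Σ p log₂ p ≈ 2.6268 bits.
Huffman merges: 17/500+31/500→12/125; 12/125+31/250→11/50; 187/1000+189/1000→47/125; 99/500+103/500→101/250; 11/50+47/125→149/250; 101/250+149/250→1. L = 673/250 ≈ 2.6920.
L − H = 2.6920 − 2.6268 = 0.065 bits.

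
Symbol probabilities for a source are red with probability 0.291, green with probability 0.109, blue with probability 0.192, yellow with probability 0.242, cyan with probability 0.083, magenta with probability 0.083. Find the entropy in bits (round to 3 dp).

2.415 bits

H = −Σ pᵢ log₂ pᵢ.
−0.291·log₂(0.291) = 0.5182
−0.109·log₂(0.109) = 0.3485
−0.192·log₂(0.192) = 0.4571
−0.242·log₂(0.242) = 0.4954
−0.083·log₂(0.083) = 0.2980
−0.083·log₂(0.083) = 0.2980
Sum ≈ 2.4153 → 2.415 bits.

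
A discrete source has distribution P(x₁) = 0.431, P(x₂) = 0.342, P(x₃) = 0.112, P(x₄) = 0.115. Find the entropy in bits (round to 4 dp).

H = −Σ pᵢ log₂ pᵢ.
−0.431·log₂(0.431) = 0.5233
−0.342·log₂(0.342) = 0.5294
−0.112·log₂(0.112) = 0.3537
−0.115·log₂(0.115) = 0.3588
Sum ≈ 1.7653 → 1.7653 bits.

1.7653 bits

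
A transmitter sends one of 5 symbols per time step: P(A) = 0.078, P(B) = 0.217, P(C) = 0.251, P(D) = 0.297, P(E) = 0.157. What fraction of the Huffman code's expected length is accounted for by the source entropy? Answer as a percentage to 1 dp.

98.7%

Entropy H = −Σ p log₂ p ≈ 2.2055 bits.
Huffman merges: 39/500+157/1000→47/200; 217/1000+47/200→113/250; 251/1000+297/1000→137/250; 113/250+137/250→1. L = 447/200 ≈ 2.2350.
Efficiency = H/L = 2.2055/2.2350 = 98.7%.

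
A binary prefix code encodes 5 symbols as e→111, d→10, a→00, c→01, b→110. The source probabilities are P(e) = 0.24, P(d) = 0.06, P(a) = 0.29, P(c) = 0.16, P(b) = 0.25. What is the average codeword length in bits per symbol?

2.49 bits/symbol

L̄ = Σ pᵢ·ℓᵢ = 0.24·3 + 0.06·2 + 0.29·2 + 0.16·2 + 0.25·3 = 2.49 bits/symbol.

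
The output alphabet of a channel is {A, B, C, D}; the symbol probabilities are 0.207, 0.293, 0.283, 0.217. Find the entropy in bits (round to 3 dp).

H = −Σ pᵢ log₂ pᵢ.
−0.207·log₂(0.207) = 0.4704
−0.293·log₂(0.293) = 0.5189
−0.283·log₂(0.283) = 0.5154
−0.217·log₂(0.217) = 0.4783
Sum ≈ 1.9830 → 1.983 bits.

1.983 bits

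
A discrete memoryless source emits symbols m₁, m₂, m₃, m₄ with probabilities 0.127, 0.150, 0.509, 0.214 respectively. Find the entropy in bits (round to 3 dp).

H = −Σ pᵢ log₂ pᵢ.
−0.127·log₂(0.127) = 0.3781
−0.150·log₂(0.150) = 0.4105
−0.509·log₂(0.509) = 0.4959
−0.214·log₂(0.214) = 0.4760
Sum ≈ 1.7605 → 1.761 bits.

1.761 bits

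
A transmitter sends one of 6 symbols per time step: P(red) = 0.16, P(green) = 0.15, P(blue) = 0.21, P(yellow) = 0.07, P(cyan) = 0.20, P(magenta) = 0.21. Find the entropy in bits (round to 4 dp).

2.5121 bits

H = −Σ pᵢ log₂ pᵢ.
−0.16·log₂(0.16) = 0.4230
−0.15·log₂(0.15) = 0.4105
−0.21·log₂(0.21) = 0.4728
−0.07·log₂(0.07) = 0.2686
−0.20·log₂(0.20) = 0.4644
−0.21·log₂(0.21) = 0.4728
Sum ≈ 2.5121 → 2.5121 bits.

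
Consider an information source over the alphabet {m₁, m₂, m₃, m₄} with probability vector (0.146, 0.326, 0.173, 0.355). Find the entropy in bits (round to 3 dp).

H = −Σ pᵢ log₂ pᵢ.
−0.146·log₂(0.146) = 0.4053
−0.326·log₂(0.326) = 0.5272
−0.173·log₂(0.173) = 0.4379
−0.355·log₂(0.355) = 0.5304
Sum ≈ 1.9007 → 1.901 bits.

1.901 bits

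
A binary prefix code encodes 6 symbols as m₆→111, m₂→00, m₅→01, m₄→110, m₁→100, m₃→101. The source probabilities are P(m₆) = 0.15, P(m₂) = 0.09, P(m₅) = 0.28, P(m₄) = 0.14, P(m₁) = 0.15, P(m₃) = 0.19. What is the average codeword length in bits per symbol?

L̄ = Σ pᵢ·ℓᵢ = 0.15·3 + 0.09·2 + 0.28·2 + 0.14·3 + 0.15·3 + 0.19·3 = 2.63 bits/symbol.

2.63 bits/symbol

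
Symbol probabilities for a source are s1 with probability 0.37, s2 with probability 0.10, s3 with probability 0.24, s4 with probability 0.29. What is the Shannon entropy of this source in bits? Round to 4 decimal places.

1.8750 bits

H = −Σ pᵢ log₂ pᵢ.
−0.37·log₂(0.37) = 0.5307
−0.10·log₂(0.10) = 0.3322
−0.24·log₂(0.24) = 0.4941
−0.29·log₂(0.29) = 0.5179
Sum ≈ 1.8750 → 1.8750 bits.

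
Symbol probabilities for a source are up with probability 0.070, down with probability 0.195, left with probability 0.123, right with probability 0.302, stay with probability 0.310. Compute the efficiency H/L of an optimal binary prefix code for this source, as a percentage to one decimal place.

97.8%

Entropy H = −Σ p log₂ p ≈ 2.1458 bits.
Huffman merges: 7/100+123/1000→193/1000; 193/1000+39/200→97/250; 151/500+31/100→153/250; 97/250+153/250→1. L = 2193/1000 ≈ 2.1930.
Efficiency = H/L = 2.1458/2.1930 = 97.8%.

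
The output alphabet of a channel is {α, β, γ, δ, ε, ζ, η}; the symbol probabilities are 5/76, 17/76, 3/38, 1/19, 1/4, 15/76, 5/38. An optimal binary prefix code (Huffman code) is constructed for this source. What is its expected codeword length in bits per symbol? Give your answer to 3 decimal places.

2.645 bits/symbol

Repeatedly combine the two least-probable nodes; the expected code length is the sum of the merged weights.
merge 1/19 + 5/76 → 9/76
merge 3/38 + 9/76 → 15/76
merge 5/38 + 15/76 → 25/76
merge 15/76 + 17/76 → 8/19
merge 1/4 + 25/76 → 11/19
merge 8/19 + 11/19 → 1
L = 9/76 + 15/76 + 25/76 + 8/19 + 11/19 + 1 = 201/76 ≈ 2.645 bits/symbol.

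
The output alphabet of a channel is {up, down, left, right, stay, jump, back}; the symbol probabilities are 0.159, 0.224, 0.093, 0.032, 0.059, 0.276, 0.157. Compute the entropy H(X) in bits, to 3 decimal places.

2.556 bits

H = −Σ pᵢ log₂ pᵢ.
−0.159·log₂(0.159) = 0.4218
−0.224·log₂(0.224) = 0.4835
−0.093·log₂(0.093) = 0.3187
−0.032·log₂(0.032) = 0.1589
−0.059·log₂(0.059) = 0.2409
−0.276·log₂(0.276) = 0.5126
−0.157·log₂(0.157) = 0.4194
Sum ≈ 2.5558 → 2.556 bits.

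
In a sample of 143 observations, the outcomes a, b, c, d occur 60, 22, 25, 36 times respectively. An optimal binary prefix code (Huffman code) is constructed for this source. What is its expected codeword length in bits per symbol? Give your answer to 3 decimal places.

1.909 bits/symbol

Probabilities are the counts divided by 143.
Repeatedly combine the two least-probable nodes; the expected code length is the sum of the merged weights.
merge 2/13 + 25/143 → 47/143
merge 36/143 + 47/143 → 83/143
merge 60/143 + 83/143 → 1
L = 47/143 + 83/143 + 1 = 21/11 ≈ 1.909 bits/symbol.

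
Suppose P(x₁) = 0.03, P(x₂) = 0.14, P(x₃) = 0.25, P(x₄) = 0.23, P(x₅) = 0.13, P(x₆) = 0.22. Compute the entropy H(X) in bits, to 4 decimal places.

2.3998 bits

H = −Σ pᵢ log₂ pᵢ.
−0.03·log₂(0.03) = 0.1518
−0.14·log₂(0.14) = 0.3971
−0.25·log₂(0.25) = 0.5000
−0.23·log₂(0.23) = 0.4877
−0.13·log₂(0.13) = 0.3826
−0.22·log₂(0.22) = 0.4806
Sum ≈ 2.3998 → 2.3998 bits.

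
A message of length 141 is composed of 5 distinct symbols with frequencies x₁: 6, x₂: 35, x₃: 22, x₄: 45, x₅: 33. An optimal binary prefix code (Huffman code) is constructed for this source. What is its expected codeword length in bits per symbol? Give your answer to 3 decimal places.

Probabilities are the counts divided by 141.
Repeatedly combine the two least-probable nodes; the expected code length is the sum of the merged weights.
merge 2/47 + 22/141 → 28/141
merge 28/141 + 11/47 → 61/141
merge 35/141 + 15/47 → 80/141
merge 61/141 + 80/141 → 1
L = 28/141 + 61/141 + 80/141 + 1 = 310/141 ≈ 2.199 bits/symbol.

2.199 bits/symbol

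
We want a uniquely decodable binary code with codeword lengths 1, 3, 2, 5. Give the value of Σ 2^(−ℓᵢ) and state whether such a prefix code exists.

0.90625; yes

With common denominator 2^5 = 32: Σ 2^(−ℓᵢ) = 16/32 + 4/32 + 8/32 + 1/32 = 29/32 = 0.90625.
Kraft's inequality requires Σ ≤ 1; here Σ = 0.90625 ≤ 1, so such a prefix code exists.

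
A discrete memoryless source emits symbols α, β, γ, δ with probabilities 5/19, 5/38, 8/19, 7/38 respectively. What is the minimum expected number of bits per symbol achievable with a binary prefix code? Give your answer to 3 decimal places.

Repeatedly combine the two least-probable nodes; the expected code length is the sum of the merged weights.
merge 5/38 + 7/38 → 6/19
merge 5/19 + 6/19 → 11/19
merge 8/19 + 11/19 → 1
L = 6/19 + 11/19 + 1 = 36/19 ≈ 1.895 bits/symbol.

1.895 bits/symbol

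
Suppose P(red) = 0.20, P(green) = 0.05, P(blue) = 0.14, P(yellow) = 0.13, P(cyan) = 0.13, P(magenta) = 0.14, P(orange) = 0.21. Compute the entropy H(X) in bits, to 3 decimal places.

H = −Σ pᵢ log₂ pᵢ.
−0.20·log₂(0.20) = 0.4644
−0.05·log₂(0.05) = 0.2161
−0.14·log₂(0.14) = 0.3971
−0.13·log₂(0.13) = 0.3826
−0.13·log₂(0.13) = 0.3826
−0.14·log₂(0.14) = 0.3971
−0.21·log₂(0.21) = 0.4728
Sum ≈ 2.7128 → 2.713 bits.

2.713 bits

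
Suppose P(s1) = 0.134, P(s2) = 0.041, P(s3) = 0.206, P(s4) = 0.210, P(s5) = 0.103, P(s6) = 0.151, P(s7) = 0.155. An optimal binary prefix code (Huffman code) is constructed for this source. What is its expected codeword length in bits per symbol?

2.728 bits/symbol

Repeatedly combine the two least-probable nodes; the expected code length is the sum of the merged weights.
merge 41/1000 + 103/1000 → 18/125
merge 67/500 + 18/125 → 139/500
merge 151/1000 + 31/200 → 153/500
merge 103/500 + 21/100 → 52/125
merge 139/500 + 153/500 → 73/125
merge 52/125 + 73/125 → 1
L = 18/125 + 139/500 + 153/500 + 52/125 + 73/125 + 1 = 341/125 = 2.728 bits/symbol.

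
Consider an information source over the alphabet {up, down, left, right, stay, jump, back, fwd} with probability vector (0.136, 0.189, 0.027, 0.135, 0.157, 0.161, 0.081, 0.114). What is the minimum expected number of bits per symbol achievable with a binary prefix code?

2.919 bits/symbol

Repeatedly combine the two least-probable nodes; the expected code length is the sum of the merged weights.
merge 27/1000 + 81/1000 → 27/250
merge 27/250 + 57/500 → 111/500
merge 27/200 + 17/125 → 271/1000
merge 157/1000 + 161/1000 → 159/500
merge 189/1000 + 111/500 → 411/1000
merge 271/1000 + 159/500 → 589/1000
merge 411/1000 + 589/1000 → 1
L = 27/250 + 111/500 + 271/1000 + 159/500 + 411/1000 + 589/1000 + 1 = 2919/1000 = 2.919 bits/symbol.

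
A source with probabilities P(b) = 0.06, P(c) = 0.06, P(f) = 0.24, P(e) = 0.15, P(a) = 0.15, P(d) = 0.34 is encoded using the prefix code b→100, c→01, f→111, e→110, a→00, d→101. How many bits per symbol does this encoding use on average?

L̄ = Σ pᵢ·ℓᵢ = 0.06·3 + 0.06·2 + 0.24·3 + 0.15·3 + 0.15·2 + 0.34·3 = 2.79 bits/symbol.

2.79 bits/symbol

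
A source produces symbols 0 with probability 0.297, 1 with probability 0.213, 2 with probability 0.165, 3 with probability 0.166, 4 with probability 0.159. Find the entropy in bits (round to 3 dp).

2.276 bits

H = −Σ pᵢ log₂ pᵢ.
−0.297·log₂(0.297) = 0.5202
−0.213·log₂(0.213) = 0.4752
−0.165·log₂(0.165) = 0.4289
−0.166·log₂(0.166) = 0.4301
−0.159·log₂(0.159) = 0.4218
Sum ≈ 2.2762 → 2.276 bits.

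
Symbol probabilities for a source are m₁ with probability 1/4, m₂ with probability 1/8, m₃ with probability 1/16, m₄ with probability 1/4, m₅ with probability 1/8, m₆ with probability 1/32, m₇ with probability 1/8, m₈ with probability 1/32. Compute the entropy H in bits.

2.6875 bits

Each probability is a power of 1/2, so log₂(1/p) is an integer.
H = Σ p·log₂(1/p) = 1/4·2 + 1/8·3 + 1/16·4 + 1/4·2 + 1/8·3 + 1/32·5 + 1/8·3 + 1/32·5 = 2.6875 bits.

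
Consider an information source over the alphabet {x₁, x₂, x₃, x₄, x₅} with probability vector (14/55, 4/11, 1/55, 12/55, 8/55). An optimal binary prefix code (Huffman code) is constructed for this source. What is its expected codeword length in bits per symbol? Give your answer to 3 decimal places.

2.164 bits/symbol

Repeatedly combine the two least-probable nodes; the expected code length is the sum of the merged weights.
merge 1/55 + 8/55 → 9/55
merge 9/55 + 12/55 → 21/55
merge 14/55 + 4/11 → 34/55
merge 21/55 + 34/55 → 1
L = 9/55 + 21/55 + 34/55 + 1 = 119/55 ≈ 2.164 bits/symbol.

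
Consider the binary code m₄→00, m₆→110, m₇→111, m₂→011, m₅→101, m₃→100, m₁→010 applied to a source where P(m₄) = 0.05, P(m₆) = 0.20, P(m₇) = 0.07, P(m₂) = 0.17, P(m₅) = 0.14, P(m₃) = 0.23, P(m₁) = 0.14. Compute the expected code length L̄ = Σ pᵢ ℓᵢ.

L̄ = Σ pᵢ·ℓᵢ = 0.05·2 + 0.20·3 + 0.07·3 + 0.17·3 + 0.14·3 + 0.23·3 + 0.14·3 = 2.95 bits/symbol.

2.95 bits/symbol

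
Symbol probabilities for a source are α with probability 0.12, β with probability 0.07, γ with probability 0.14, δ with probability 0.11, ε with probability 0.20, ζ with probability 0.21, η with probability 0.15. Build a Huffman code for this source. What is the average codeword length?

2.77 bits/symbol

Repeatedly combine the two least-probable nodes; the expected code length is the sum of the merged weights.
merge 7/100 + 11/100 → 9/50
merge 3/25 + 7/50 → 13/50
merge 3/20 + 9/50 → 33/100
merge 1/5 + 21/100 → 41/100
merge 13/50 + 33/100 → 59/100
merge 41/100 + 59/100 → 1
L = 9/50 + 13/50 + 33/100 + 41/100 + 59/100 + 1 = 277/100 = 2.77 bits/symbol.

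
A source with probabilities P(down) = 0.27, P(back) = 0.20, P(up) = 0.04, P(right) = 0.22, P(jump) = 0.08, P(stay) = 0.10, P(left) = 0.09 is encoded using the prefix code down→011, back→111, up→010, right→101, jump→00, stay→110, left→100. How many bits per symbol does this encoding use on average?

2.92 bits/symbol

L̄ = Σ pᵢ·ℓᵢ = 0.27·3 + 0.20·3 + 0.04·3 + 0.22·3 + 0.08·2 + 0.10·3 + 0.09·3 = 2.92 bits/symbol.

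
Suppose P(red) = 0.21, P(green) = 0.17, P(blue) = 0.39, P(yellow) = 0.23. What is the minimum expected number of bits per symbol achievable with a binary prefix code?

1.99 bits/symbol

Repeatedly combine the two least-probable nodes; the expected code length is the sum of the merged weights.
merge 17/100 + 21/100 → 19/50
merge 23/100 + 19/50 → 61/100
merge 39/100 + 61/100 → 1
L = 19/50 + 61/100 + 1 = 199/100 = 1.99 bits/symbol.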